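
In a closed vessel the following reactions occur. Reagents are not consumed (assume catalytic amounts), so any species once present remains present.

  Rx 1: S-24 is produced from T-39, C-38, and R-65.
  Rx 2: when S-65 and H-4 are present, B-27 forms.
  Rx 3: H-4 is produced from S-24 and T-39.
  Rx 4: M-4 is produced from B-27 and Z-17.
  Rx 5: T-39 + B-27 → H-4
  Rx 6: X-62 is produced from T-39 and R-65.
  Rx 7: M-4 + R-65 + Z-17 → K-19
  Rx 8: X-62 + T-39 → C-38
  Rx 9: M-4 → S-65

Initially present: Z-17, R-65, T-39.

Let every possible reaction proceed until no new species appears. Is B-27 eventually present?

No

B-27 would need S-65 and H-4 (Rx 2), but S-65 never forms.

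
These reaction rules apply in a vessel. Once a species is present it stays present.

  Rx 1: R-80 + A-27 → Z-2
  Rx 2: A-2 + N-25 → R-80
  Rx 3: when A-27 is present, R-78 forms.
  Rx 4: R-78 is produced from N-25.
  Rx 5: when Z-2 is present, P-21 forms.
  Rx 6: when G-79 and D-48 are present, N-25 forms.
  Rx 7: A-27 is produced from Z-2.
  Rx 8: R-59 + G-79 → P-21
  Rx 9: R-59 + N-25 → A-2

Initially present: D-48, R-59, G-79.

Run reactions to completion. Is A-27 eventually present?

A-27 would need Z-2 (Rx 7), but Z-2 never forms.

No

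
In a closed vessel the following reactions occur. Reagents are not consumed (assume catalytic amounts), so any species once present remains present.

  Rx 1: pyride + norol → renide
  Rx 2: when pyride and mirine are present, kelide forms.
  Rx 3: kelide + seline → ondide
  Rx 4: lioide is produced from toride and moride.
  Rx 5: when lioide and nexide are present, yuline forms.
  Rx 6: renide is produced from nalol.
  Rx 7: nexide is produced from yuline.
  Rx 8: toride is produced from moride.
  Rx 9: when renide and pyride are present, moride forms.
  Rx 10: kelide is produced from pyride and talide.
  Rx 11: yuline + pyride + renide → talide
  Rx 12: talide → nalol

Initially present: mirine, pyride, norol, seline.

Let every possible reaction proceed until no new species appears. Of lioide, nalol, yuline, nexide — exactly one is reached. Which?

lioide

pyride and norol present → renide forms (Rx 1).
renide and pyride present → moride forms (Rx 9).
moride present → toride forms (Rx 8).
toride and moride present → lioide forms (Rx 4).
nalol would need talide (Rx 12), but talide never forms. yuline would need lioide and nexide (Rx 5), but nexide never forms. nexide would need yuline (Rx 7), but yuline never forms.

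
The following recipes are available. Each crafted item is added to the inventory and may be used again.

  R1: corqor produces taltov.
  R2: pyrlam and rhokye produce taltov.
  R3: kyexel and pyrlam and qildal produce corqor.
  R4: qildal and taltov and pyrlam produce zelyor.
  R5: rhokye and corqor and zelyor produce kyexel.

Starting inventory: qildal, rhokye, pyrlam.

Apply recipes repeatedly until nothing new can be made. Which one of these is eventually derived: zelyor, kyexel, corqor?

zelyor

pyrlam and rhokye → taltov (R2).
Using R4, qildal, taltov, and pyrlam make zelyor.
corqor would need kyexel, pyrlam, and qildal (R3), but kyexel is never obtained. kyexel would need rhokye, corqor, and zelyor (R5), but corqor is never obtained.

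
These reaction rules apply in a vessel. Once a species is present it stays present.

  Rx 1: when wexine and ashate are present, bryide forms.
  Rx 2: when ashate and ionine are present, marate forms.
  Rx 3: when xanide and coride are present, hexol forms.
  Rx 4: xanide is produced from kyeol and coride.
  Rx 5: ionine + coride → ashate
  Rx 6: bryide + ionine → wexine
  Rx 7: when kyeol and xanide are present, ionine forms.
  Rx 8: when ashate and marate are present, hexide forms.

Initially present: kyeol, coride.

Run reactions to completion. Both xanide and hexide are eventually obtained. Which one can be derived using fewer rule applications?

xanide: kyeol and coride present → xanide forms (Rx 4). [1 rule application]
hexide: kyeol and coride present → xanide forms (Rx 4). kyeol and xanide present → ionine forms (Rx 7). ionine and coride present → ashate forms (Rx 5). ashate and ionine present → marate forms (Rx 2). ashate and marate present → hexide forms (Rx 8). [5 rule applications]
xanide needs fewer.

xanide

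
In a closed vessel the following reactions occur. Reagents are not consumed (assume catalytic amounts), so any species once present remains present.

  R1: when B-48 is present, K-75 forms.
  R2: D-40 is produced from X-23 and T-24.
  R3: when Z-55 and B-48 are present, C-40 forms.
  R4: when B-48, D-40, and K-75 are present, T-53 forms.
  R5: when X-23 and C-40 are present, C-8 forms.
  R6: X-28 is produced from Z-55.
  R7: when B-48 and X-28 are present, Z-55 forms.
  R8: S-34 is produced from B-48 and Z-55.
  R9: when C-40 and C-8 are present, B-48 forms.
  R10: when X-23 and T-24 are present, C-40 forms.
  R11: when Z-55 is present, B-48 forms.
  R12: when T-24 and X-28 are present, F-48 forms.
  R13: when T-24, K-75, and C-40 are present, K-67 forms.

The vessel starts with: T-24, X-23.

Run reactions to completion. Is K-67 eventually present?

X-23 and T-24 present → C-40 forms (R10).
X-23 and C-40 present → C-8 forms (R5).
C-40 and C-8 present → B-48 forms (R9).
B-48 present → K-75 forms (R1).
T-24, K-75, and C-40 present → K-67 forms (R13).

Yes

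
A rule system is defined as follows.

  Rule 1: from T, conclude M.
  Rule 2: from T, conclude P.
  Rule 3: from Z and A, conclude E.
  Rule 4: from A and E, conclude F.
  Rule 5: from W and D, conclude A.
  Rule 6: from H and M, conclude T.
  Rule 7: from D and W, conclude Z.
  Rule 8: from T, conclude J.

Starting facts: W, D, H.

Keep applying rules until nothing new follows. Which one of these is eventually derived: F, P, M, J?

F

From D and W, Rule 7 gives Z.
From W and D, Rule 5 gives A.
Z and A hold, so E follows (Rule 3).
A and E hold, so F follows (Rule 4).
J would need T (Rule 8), but T is never established. P would need T (Rule 2), but T is never established. M would need T (Rule 1), but T is never established.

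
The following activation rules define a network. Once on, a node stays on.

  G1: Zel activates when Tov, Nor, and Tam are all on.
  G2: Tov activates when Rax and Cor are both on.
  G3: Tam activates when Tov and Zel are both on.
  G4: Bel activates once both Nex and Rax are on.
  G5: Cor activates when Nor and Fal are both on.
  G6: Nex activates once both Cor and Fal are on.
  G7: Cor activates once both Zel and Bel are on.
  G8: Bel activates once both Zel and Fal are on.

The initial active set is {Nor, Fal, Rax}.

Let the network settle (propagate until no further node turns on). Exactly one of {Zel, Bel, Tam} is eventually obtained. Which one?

Bel

Nor and Fal are on, so Cor activates (G5).
G6: Cor and Fal on → Nex on.
Nex and Rax are on, so Bel activates (G4).
Tam would need Tov and Zel (G3), but Zel never turns on. Zel would need Tov, Nor, and Tam (G1), but Tam never turns on.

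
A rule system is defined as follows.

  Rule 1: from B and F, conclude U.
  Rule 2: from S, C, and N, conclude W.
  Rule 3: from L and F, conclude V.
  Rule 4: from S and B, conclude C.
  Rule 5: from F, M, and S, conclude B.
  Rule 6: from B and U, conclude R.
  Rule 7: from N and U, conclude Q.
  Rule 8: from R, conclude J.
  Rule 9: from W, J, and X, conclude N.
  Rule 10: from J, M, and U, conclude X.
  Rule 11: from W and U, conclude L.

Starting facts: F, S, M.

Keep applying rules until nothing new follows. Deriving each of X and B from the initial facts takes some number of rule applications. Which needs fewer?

B: F, M, and S hold, so B follows (Rule 5). [1 rule application]
X: F, M, and S hold, so B follows (Rule 5). B and F hold, so U follows (Rule 1). B and U hold, so R follows (Rule 6). From R, Rule 8 gives J. J, M, and U hold, so X follows (Rule 10). [5 rule applications]
B needs fewer.

B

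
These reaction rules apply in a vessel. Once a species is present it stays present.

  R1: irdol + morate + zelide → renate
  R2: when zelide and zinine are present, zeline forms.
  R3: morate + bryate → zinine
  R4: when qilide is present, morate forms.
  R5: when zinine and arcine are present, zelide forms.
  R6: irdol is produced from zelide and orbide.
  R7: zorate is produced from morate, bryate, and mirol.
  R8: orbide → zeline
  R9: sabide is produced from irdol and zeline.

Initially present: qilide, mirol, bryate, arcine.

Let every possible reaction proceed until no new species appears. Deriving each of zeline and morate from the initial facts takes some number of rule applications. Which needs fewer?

morate: qilide present → morate forms (R4). [1 rule application]
zeline: qilide present → morate forms (R4). morate and bryate present → zinine forms (R3). zinine and arcine present → zelide forms (R5). zelide and zinine present → zeline forms (R2). [4 rule applications]
morate needs fewer.

morate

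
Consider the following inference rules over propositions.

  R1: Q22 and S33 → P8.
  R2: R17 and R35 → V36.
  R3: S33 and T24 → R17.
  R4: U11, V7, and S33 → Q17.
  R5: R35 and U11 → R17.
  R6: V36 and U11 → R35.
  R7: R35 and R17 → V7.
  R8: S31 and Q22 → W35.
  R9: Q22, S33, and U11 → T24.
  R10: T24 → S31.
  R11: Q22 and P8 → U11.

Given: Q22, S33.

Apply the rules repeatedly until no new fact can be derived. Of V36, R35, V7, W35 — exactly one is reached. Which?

W35

Q22 and S33 hold, so P8 follows (R1).
Q22 and P8 hold, so U11 follows (R11).
Q22, S33, and U11 hold, so T24 follows (R9).
T24 holds, so S31 follows (R10).
From S31 and Q22, R8 gives W35.
V7 would need R35 and R17 (R7), but R35 is never established. R35 would need V36 and U11 (R6), but V36 is never established. V36 would need R17 and R35 (R2), but R35 is never established.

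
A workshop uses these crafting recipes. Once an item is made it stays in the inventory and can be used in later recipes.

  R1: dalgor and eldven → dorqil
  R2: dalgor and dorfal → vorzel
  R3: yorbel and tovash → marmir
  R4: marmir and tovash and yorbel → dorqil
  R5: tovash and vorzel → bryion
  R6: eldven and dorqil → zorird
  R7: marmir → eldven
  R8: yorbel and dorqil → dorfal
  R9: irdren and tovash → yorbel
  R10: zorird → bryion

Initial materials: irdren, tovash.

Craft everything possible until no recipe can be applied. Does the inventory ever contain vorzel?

No

vorzel would need dalgor and dorfal (R2), but dalgor is never obtained.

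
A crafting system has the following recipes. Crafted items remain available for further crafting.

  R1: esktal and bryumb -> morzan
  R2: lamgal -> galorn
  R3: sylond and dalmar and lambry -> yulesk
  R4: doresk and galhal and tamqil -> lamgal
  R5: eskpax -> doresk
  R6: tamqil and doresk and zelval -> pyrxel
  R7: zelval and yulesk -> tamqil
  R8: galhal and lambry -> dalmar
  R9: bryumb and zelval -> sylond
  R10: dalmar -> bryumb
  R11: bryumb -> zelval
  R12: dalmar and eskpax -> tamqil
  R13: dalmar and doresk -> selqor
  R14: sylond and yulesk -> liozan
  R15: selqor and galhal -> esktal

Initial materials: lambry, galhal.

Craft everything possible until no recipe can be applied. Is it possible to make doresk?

doresk would need eskpax (R5), but eskpax is never obtained.

No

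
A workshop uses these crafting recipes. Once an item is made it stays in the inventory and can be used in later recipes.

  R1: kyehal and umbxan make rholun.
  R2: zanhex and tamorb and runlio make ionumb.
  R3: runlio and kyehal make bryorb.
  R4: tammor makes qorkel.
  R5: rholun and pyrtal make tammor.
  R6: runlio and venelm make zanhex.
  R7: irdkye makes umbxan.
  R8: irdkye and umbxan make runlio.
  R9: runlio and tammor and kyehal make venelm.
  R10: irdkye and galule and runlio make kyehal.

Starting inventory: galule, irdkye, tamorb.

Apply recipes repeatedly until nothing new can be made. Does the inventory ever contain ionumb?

ionumb would need zanhex, tamorb, and runlio (R2), but zanhex is never obtained.

No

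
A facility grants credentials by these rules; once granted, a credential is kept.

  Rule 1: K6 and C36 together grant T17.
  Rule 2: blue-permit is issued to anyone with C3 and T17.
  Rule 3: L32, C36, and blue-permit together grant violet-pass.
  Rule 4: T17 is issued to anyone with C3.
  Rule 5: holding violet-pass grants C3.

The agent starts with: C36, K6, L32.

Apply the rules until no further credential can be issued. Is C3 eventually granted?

No

C3 would need violet-pass (Rule 5), but violet-pass is never granted.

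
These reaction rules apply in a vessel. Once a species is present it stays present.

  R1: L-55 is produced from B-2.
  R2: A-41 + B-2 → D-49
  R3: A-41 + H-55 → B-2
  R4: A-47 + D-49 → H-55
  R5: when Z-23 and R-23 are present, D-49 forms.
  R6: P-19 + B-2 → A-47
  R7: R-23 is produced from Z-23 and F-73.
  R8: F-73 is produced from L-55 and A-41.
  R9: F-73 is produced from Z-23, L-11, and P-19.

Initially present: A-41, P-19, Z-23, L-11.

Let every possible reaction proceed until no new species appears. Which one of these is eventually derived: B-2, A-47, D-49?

D-49

Z-23, L-11, and P-19 present → F-73 forms (R9).
Z-23 and F-73 present → R-23 forms (R7).
Z-23 and R-23 present → D-49 forms (R5).
B-2 would need A-41 and H-55 (R3), but H-55 never forms. A-47 would need P-19 and B-2 (R6), but B-2 never forms.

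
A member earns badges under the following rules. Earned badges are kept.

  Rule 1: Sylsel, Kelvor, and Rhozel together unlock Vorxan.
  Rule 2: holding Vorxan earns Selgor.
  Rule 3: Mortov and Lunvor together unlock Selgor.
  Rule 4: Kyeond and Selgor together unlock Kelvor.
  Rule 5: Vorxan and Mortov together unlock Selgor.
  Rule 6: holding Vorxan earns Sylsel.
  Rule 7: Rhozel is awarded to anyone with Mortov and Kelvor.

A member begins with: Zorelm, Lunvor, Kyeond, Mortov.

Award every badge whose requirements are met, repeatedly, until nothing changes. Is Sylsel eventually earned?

Sylsel would need Vorxan (Rule 6), but Vorxan is never earned.

No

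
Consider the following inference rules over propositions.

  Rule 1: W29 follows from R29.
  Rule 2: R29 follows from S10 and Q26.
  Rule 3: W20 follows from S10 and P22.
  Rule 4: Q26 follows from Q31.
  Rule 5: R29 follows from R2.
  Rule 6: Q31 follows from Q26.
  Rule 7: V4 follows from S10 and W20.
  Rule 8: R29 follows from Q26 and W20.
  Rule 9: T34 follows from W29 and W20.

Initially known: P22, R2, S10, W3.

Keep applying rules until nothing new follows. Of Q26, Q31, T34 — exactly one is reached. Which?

From R2, Rule 5 gives R29.
From S10 and P22, Rule 3 gives W20.
From R29, Rule 1 gives W29.
W29 and W20 hold, so T34 follows (Rule 9).
Q31 would need Q26 (Rule 6), but Q26 is never established. Q26 would need Q31 (Rule 4), but Q31 is never established.

T34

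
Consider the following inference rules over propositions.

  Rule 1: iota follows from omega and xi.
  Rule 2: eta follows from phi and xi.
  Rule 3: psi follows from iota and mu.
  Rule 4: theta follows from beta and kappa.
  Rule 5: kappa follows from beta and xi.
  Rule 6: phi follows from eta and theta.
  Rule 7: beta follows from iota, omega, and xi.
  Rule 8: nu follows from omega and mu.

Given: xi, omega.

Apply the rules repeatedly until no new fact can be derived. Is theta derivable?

Yes

omega and xi hold, so iota follows (Rule 1).
iota, omega, and xi hold, so beta follows (Rule 7).
From beta and xi, Rule 5 gives kappa.
beta and kappa hold, so theta follows (Rule 4).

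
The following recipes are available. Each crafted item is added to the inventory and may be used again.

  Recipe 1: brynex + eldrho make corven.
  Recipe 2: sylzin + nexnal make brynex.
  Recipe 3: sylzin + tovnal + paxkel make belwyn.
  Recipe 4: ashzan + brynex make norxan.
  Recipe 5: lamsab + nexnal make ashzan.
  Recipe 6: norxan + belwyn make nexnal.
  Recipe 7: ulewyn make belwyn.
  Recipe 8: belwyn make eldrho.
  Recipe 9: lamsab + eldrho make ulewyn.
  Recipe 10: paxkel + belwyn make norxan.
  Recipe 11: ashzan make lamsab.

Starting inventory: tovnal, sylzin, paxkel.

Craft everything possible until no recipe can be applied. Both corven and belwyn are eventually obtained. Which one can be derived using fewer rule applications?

belwyn

belwyn: Using Recipe 3, sylzin, tovnal, and paxkel make belwyn. [1 rule application]
corven: Using Recipe 3, sylzin, tovnal, and paxkel make belwyn. Using Recipe 10, paxkel and belwyn make norxan. belwyn → eldrho (Recipe 8). Using Recipe 6, norxan and belwyn make nexnal. Using Recipe 2, sylzin and nexnal make brynex. Using Recipe 1, brynex and eldrho make corven. [6 rule applications]
belwyn needs fewer.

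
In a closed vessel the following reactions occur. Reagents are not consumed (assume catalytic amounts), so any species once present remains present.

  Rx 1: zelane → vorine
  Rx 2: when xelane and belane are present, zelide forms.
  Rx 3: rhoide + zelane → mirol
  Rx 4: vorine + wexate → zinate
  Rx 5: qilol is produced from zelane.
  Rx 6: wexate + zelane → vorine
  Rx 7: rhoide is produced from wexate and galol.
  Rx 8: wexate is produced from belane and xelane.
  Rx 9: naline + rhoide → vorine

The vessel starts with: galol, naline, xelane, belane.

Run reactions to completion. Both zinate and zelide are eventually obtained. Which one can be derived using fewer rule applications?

zelide: xelane and belane present → zelide forms (Rx 2). [1 rule application]
zinate: belane and xelane present → wexate forms (Rx 8). wexate and galol present → rhoide forms (Rx 7). naline and rhoide present → vorine forms (Rx 9). vorine and wexate present → zinate forms (Rx 4). [4 rule applications]
zelide needs fewer.

zelide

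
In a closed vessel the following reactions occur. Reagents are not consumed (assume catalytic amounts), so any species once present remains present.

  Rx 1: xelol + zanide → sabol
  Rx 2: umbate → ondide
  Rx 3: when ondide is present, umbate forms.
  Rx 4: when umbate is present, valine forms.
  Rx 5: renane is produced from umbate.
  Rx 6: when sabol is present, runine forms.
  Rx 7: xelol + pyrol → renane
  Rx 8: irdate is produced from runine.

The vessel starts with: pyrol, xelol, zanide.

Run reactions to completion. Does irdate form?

xelol and zanide present → sabol forms (Rx 1).
sabol present → runine forms (Rx 6).
runine present → irdate forms (Rx 8).

Yes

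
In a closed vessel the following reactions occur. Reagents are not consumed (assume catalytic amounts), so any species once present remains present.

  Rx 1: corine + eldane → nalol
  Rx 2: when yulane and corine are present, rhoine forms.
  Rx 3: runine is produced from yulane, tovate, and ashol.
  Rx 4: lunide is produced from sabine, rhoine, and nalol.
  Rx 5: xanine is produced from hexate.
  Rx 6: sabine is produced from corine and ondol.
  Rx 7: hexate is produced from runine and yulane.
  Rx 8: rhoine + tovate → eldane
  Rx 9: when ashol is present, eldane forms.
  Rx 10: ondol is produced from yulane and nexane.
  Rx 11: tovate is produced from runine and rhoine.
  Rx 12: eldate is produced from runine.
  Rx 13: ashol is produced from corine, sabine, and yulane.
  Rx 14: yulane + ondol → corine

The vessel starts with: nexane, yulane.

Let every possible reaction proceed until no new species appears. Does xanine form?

No

xanine would need hexate (Rx 5), but hexate never forms.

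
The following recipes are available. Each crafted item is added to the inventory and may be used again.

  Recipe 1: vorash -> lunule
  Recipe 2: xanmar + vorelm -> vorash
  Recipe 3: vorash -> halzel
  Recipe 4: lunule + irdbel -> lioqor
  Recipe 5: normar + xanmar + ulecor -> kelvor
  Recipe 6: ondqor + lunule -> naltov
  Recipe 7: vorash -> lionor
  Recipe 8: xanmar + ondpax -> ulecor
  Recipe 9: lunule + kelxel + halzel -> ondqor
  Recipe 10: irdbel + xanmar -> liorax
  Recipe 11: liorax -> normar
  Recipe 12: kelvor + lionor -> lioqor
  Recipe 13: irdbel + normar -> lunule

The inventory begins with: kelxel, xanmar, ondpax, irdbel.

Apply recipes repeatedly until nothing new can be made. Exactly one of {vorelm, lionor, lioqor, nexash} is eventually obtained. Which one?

lioqor

irdbel + xanmar -> liorax (Recipe 10).
liorax -> normar (Recipe 11).
irdbel + normar -> lunule (Recipe 13).
Using Recipe 4, lunule and irdbel make lioqor.
No rule produces nexash, and it is not given. No rule produces vorelm, and it is not given. lionor would need vorash (Recipe 7), but vorash is never obtained.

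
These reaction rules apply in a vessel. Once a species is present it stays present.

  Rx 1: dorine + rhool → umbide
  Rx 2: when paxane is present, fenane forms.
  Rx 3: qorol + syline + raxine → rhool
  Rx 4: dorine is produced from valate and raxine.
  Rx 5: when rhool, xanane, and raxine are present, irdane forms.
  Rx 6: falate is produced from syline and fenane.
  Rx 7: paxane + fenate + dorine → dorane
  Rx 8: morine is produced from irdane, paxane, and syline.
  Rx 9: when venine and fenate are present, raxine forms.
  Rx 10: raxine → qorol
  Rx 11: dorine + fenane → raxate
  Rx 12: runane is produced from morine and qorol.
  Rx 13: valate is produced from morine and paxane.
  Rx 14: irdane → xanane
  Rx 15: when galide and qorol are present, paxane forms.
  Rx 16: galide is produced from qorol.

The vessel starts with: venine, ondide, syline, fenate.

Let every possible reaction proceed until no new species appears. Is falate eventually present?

Yes

venine and fenate present → raxine forms (Rx 9).
raxine present → qorol forms (Rx 10).
qorol present → galide forms (Rx 16).
galide and qorol present → paxane forms (Rx 15).
paxane present → fenane forms (Rx 2).
syline and fenane present → falate forms (Rx 6).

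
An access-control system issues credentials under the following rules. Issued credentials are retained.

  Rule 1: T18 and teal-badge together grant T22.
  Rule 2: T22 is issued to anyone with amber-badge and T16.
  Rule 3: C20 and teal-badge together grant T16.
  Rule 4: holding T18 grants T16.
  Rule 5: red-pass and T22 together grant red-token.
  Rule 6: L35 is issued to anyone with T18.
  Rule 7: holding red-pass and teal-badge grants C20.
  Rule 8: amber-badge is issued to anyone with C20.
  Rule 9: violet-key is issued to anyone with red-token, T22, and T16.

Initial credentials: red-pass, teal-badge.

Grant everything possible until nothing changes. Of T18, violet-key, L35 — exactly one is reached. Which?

violet-key

Holding red-pass and teal-badge grants C20 (Rule 7).
Holding C20 grants amber-badge (Rule 8).
Holding C20 and teal-badge grants T16 (Rule 3).
Holding amber-badge and T16 grants T22 (Rule 2).
Holding red-pass and T22 grants red-token (Rule 5).
Holding red-token, T22, and T16 grants violet-key (Rule 9).
L35 would need T18 (Rule 6), but T18 is never granted. No rule produces T18, and it is not given.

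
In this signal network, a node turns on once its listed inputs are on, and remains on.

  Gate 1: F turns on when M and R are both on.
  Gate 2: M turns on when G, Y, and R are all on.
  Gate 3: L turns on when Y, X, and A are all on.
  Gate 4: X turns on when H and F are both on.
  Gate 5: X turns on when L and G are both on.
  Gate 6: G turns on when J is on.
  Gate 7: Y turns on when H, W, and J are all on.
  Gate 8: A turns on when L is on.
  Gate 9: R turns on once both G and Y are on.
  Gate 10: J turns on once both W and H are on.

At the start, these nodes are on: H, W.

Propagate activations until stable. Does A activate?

A would need L (Gate 8), but L never turns on.

No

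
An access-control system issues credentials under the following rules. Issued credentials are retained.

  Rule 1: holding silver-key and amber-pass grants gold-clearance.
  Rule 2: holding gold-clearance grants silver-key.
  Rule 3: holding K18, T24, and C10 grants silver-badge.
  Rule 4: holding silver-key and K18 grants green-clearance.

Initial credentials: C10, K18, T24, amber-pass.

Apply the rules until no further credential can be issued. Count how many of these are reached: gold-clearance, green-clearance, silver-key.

0

gold-clearance would need silver-key and amber-pass (Rule 1), but silver-key is never granted.
green-clearance would need silver-key and K18 (Rule 4), but silver-key is never granted.
silver-key would need gold-clearance (Rule 2), but gold-clearance is never granted.
None of the 3 are reached.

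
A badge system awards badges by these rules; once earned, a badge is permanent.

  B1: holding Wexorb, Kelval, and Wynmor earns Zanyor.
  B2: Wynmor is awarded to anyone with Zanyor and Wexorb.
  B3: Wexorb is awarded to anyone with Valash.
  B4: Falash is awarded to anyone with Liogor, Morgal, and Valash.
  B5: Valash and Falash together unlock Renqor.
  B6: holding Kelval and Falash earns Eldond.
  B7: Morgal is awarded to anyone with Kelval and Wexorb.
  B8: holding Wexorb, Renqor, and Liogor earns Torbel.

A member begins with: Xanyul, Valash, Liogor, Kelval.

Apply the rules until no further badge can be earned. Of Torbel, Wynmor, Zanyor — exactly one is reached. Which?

Torbel

With Valash, Wexorb is earned (B3).
With Kelval and Wexorb, Morgal is earned (B7).
With Liogor, Morgal, and Valash, Falash is earned (B4).
With Valash and Falash, Renqor is earned (B5).
With Wexorb, Renqor, and Liogor, Torbel is earned (B8).
Zanyor would need Wexorb, Kelval, and Wynmor (B1), but Wynmor is never earned. Wynmor would need Zanyor and Wexorb (B2), but Zanyor is never earned.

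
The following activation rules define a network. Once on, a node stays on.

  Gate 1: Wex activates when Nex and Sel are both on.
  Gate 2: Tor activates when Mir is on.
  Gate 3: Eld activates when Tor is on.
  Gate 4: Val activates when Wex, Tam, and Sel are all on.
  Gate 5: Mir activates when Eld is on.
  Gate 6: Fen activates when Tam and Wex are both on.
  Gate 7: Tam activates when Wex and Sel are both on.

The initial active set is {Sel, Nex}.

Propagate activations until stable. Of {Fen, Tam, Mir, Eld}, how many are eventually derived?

2

Nex and Sel are on, so Wex activates (Gate 1).
Gate 7: Wex and Sel on → Tam on.
Tam and Wex are on, so Fen activates (Gate 6).
Fen: reached.
Tam: reached.
Mir would need Eld (Gate 5), but Eld never turns on.
Eld would need Tor (Gate 3), but Tor never turns on.
Reached: Fen and Tam — 2 of the 4.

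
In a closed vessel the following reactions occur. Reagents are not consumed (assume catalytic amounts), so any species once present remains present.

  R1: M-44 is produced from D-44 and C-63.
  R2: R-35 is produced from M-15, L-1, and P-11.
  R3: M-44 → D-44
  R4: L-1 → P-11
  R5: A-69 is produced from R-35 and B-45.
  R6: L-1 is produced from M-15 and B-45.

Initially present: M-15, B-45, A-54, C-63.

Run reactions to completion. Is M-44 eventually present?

M-44 would need D-44 and C-63 (R1), but D-44 never forms.

No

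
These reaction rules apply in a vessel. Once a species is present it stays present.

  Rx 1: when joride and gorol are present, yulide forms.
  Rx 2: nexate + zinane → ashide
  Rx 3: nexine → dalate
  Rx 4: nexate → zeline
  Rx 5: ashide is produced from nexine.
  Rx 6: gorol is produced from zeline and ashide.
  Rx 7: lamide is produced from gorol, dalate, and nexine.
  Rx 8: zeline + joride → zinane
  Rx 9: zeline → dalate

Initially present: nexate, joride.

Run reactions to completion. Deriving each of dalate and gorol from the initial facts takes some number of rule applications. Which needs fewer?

dalate: nexate present → zeline forms (Rx 4). zeline present → dalate forms (Rx 9). [2 rule applications]
gorol: nexate present → zeline forms (Rx 4). zeline and joride present → zinane forms (Rx 8). nexate and zinane present → ashide forms (Rx 2). zeline and ashide present → gorol forms (Rx 6). [4 rule applications]
dalate needs fewer.

dalate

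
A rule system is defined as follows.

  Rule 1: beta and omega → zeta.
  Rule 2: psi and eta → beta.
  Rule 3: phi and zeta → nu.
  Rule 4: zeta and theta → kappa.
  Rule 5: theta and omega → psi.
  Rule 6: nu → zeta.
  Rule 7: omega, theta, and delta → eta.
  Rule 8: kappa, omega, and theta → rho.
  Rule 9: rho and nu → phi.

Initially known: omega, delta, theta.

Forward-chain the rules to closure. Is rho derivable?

From omega, theta, and delta, Rule 7 gives eta.
theta and omega hold, so psi follows (Rule 5).
psi and eta hold, so beta follows (Rule 2).
beta and omega hold, so zeta follows (Rule 1).
zeta and theta hold, so kappa follows (Rule 4).
kappa, omega, and theta hold, so rho follows (Rule 8).

Yes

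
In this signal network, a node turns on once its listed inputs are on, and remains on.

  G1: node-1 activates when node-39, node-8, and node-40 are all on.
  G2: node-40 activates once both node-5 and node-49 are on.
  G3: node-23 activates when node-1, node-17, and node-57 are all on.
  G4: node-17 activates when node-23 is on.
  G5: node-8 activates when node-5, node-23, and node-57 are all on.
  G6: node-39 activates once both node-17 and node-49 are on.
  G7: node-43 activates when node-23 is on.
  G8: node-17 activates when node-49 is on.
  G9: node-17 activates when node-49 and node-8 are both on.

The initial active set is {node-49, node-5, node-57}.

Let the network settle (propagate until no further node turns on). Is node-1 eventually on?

No

node-1 would need node-39, node-8, and node-40 (G1), but node-8 never turns on.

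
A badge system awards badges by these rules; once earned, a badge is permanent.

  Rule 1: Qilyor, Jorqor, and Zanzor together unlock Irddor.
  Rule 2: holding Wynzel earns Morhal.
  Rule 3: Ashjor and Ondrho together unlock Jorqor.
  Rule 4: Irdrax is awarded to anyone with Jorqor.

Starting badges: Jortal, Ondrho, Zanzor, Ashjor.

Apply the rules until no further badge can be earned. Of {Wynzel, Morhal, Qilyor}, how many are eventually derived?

No rule produces Wynzel, and it is not given.
Morhal would need Wynzel (Rule 2), but Wynzel is never earned.
No rule produces Qilyor, and it is not given.
None of the 3 are reached.

0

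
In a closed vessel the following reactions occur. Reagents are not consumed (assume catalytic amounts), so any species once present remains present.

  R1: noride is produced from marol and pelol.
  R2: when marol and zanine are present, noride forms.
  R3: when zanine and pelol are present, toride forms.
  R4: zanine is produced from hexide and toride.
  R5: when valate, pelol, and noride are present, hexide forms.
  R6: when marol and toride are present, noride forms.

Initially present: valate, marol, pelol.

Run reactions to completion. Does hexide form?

Yes

marol and pelol present → noride forms (R1).
valate, pelol, and noride present → hexide forms (R5).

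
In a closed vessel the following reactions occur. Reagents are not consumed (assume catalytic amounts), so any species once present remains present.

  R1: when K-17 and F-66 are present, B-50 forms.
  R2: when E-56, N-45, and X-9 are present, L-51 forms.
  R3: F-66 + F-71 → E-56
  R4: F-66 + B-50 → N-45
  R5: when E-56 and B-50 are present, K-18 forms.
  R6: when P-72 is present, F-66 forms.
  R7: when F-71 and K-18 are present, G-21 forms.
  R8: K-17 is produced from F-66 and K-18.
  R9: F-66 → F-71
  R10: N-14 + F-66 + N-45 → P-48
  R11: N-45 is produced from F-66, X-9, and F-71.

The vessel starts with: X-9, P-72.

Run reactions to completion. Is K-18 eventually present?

K-18 would need E-56 and B-50 (R5), but B-50 never forms.

No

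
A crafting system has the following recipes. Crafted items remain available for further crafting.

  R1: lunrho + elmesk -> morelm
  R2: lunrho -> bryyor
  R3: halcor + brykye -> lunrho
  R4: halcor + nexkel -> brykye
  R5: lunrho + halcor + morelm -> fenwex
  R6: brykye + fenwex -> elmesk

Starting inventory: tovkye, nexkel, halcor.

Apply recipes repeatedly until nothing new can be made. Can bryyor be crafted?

Yes

Using R4, halcor and nexkel make brykye.
halcor + brykye -> lunrho (R3).
Using R2, lunrho makes bryyor.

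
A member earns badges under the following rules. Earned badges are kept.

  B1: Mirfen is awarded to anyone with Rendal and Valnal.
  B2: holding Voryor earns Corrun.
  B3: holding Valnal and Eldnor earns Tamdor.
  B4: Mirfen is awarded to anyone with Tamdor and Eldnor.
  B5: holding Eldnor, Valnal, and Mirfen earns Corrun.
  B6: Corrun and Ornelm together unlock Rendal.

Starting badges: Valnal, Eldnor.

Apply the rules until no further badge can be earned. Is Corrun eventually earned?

With Valnal and Eldnor, Tamdor is earned (B3).
With Tamdor and Eldnor, Mirfen is earned (B4).
With Eldnor, Valnal, and Mirfen, Corrun is earned (B5).

Yes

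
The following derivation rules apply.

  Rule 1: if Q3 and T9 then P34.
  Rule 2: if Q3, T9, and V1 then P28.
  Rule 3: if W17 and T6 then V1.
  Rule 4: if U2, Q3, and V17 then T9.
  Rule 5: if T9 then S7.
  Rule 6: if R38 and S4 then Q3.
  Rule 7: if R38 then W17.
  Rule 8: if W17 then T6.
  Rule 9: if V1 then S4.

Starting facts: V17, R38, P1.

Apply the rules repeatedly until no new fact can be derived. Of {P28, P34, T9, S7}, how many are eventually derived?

0

P28 would need Q3, T9, and V1 (Rule 2), but T9 is never established.
P34 would need Q3 and T9 (Rule 1), but T9 is never established.
T9 would need U2, Q3, and V17 (Rule 4), but U2 is never established.
S7 would need T9 (Rule 5), but T9 is never established.
None of the 4 are reached.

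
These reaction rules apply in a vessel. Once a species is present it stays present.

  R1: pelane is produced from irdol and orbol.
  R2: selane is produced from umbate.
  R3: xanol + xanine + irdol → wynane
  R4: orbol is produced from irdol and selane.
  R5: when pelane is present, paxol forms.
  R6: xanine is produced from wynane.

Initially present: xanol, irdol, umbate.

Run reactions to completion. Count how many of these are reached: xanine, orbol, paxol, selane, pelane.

4

umbate present → selane forms (R2).
irdol and selane present → orbol forms (R4).
irdol and orbol present → pelane forms (R1).
pelane present → paxol forms (R5).
xanine would need wynane (R6), but wynane never forms.
orbol: reached.
paxol: reached.
selane: reached.
pelane: reached.
Reached: orbol, paxol, selane, and pelane — 4 of the 5.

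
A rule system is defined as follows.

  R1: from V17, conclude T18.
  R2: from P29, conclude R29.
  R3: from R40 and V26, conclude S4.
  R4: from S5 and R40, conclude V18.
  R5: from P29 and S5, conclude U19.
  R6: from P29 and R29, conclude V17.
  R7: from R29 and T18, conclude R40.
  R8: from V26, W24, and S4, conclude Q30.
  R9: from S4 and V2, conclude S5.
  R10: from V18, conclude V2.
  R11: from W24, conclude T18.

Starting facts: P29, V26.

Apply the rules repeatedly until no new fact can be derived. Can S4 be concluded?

Yes

P29 holds, so R29 follows (R2).
From P29 and R29, R6 gives V17.
From V17, R1 gives T18.
R29 and T18 hold, so R40 follows (R7).
From R40 and V26, R3 gives S4.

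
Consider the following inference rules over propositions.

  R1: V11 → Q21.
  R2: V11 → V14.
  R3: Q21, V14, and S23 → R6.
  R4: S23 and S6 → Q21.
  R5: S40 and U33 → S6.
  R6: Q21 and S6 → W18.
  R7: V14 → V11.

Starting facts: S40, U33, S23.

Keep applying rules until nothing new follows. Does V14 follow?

V14 would need V11 (R2), but V11 is never established.

No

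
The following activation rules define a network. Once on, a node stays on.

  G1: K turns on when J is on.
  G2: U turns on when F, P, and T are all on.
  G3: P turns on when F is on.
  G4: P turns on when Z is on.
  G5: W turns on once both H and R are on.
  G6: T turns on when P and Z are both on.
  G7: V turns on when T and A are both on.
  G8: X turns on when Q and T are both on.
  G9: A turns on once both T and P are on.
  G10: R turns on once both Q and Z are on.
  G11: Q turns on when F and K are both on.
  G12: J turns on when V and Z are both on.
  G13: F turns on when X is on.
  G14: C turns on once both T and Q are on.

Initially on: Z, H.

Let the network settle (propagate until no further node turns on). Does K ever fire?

Yes

Z is on, so P turns on (G4).
G6: P and Z on → T on.
T and P are on, so A turns on (G9).
T and A are on, so V turns on (G7).
G12: V and Z on → J on.
G1: J on → K on.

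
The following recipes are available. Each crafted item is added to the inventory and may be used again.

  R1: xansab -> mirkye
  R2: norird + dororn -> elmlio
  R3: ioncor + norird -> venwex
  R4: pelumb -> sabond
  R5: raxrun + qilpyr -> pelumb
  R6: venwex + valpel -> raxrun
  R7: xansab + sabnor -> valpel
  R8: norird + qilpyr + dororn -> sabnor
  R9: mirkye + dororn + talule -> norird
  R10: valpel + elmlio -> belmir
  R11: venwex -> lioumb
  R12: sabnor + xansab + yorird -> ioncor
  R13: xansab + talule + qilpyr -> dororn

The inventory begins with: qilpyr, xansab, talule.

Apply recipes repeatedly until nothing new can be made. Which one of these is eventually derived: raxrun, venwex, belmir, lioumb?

belmir

xansab + talule + qilpyr -> dororn (R13).
xansab -> mirkye (R1).
mirkye + dororn + talule -> norird (R9).
norird + dororn -> elmlio (R2).
Using R8, norird, qilpyr, and dororn make sabnor.
xansab + sabnor -> valpel (R7).
Using R10, valpel and elmlio make belmir.
venwex would need ioncor and norird (R3), but ioncor is never obtained. lioumb would need venwex (R11), but venwex is never obtained. raxrun would need venwex and valpel (R6), but venwex is never obtained.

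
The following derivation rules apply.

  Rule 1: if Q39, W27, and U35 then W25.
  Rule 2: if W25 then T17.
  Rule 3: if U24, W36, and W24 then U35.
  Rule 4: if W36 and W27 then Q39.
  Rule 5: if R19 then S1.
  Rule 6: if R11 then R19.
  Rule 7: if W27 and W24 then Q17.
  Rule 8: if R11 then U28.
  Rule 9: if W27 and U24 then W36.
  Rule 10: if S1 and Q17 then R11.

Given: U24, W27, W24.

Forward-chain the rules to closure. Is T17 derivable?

W27 and U24 hold, so W36 follows (Rule 9).
W36 and W27 hold, so Q39 follows (Rule 4).
From U24, W36, and W24, Rule 3 gives U35.
Q39, W27, and U35 hold, so W25 follows (Rule 1).
W25 holds, so T17 follows (Rule 2).

Yes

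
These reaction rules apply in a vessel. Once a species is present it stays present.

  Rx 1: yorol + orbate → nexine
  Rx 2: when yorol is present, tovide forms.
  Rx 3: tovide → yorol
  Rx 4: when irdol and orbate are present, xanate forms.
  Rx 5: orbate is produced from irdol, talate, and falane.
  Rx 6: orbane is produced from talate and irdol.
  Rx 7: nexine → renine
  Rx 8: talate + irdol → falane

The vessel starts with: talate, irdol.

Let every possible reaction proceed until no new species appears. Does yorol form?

yorol would need tovide (Rx 3), but tovide never forms.

No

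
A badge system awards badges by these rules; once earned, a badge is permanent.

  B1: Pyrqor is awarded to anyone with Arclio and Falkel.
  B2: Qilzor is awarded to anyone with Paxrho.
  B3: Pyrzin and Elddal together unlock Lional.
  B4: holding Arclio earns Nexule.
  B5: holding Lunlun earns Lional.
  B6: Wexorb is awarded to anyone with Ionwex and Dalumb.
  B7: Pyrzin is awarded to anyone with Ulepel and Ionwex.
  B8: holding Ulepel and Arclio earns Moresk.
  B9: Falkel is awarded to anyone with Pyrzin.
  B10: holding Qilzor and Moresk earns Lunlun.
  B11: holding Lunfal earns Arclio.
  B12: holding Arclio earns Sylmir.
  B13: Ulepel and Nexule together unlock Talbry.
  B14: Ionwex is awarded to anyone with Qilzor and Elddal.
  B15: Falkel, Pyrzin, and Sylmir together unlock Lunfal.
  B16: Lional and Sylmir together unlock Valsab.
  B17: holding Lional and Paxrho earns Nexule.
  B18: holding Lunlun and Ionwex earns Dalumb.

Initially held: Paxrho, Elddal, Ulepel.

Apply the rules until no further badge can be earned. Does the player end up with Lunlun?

No

Lunlun would need Qilzor and Moresk (B10), but Moresk is never earned.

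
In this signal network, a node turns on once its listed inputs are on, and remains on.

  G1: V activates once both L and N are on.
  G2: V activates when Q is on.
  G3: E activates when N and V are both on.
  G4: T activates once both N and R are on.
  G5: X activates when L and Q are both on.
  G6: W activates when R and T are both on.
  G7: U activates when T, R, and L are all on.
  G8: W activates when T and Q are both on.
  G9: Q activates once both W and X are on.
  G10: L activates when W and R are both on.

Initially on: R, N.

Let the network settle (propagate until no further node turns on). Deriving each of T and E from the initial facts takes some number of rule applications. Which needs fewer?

T: N and R are on, so T activates (G4). [1 rule application]
E: G4: N and R on → T on. R and T are on, so W activates (G6). W and R are on, so L activates (G10). L and N are on, so V activates (G1). N and V are on, so E activates (G3). [5 rule applications]
T needs fewer.

T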